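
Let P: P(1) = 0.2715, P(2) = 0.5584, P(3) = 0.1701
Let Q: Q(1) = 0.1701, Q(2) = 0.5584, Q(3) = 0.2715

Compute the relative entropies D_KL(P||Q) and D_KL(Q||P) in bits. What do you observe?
D_KL(P||Q) = 0.0684 bits, D_KL(Q||P) = 0.0684 bits. The two directions give the same value here, because Q is a self-inverse relabeling of P; in general KL divergence is asymmetric.

D_KL(P||Q) = Σ P(x) log₂(P(x)/Q(x))

Computing term by term:
  P(1)·log₂(P(1)/Q(1)) = 0.2715·log₂(0.2715/0.1701) = 0.18315
  P(2)·log₂(P(2)/Q(2)) = 0.5584·log₂(0.5584/0.5584) = 0.00000
  P(3)·log₂(P(3)/Q(3)) = 0.1701·log₂(0.1701/0.2715) = -0.11474

D_KL(P||Q) = 0.18315 + 0.00000 - 0.11474 = 0.06841 ≈ 0.0684 bits

D_KL(Q||P) = Σ Q(x) log₂(Q(x)/P(x))

Computing term by term:
  Q(1)·log₂(Q(1)/P(1)) = 0.1701·log₂(0.1701/0.2715) = -0.11474
  Q(2)·log₂(Q(2)/P(2)) = 0.5584·log₂(0.5584/0.5584) = 0.00000
  Q(3)·log₂(Q(3)/P(3)) = 0.2715·log₂(0.2715/0.1701) = 0.18315

D_KL(Q||P) = -0.11474 + 0.00000 + 0.18315 = 0.06841 ≈ 0.0684 bits

These ARE equal here. Q is P with outcomes relabeled (Q(1) = P(3), Q(3) = P(1)) by a relabeling that is its own inverse, so the two sums contain exactly the same terms in a different order. This is a special case — KL divergence is not symmetric in general: D_KL(P||Q) ≠ D_KL(Q||P) for most P, Q.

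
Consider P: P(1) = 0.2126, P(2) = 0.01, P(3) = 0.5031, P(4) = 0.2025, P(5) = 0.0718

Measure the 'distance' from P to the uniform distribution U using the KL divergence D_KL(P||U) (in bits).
0.5426 bits

U(i) = 1/5 for all i

D_KL(P||U) = Σ P(x) log₂(P(x) / (1/5))
           = Σ P(x) log₂(P(x)) + log₂(5)
           = log₂(5) - H(P)

H(P) = -Σ P(x) log₂(P(x)):
  -P(1)·log₂(P(1)) = -(0.2126)·log₂(0.2126) = 0.47490
  -P(2)·log₂(P(2)) = -(0.01)·log₂(0.01) = 0.06644
  -P(3)·log₂(P(3)) = -(0.5031)·log₂(0.5031) = 0.49861
  -P(4)·log₂(P(4)) = -(0.2025)·log₂(0.2025) = 0.46656
  -P(5)·log₂(P(5)) = -(0.0718)·log₂(0.0718) = 0.27283
H(P) = 0.47490 + 0.06644 + 0.49861 + 0.46656 + 0.27283 = 1.77934 bits

log₂(5) = 2.32193 bits

D_KL(P||U) = 2.32193 - 1.77934 = 0.54259 ≈ 0.5426 bits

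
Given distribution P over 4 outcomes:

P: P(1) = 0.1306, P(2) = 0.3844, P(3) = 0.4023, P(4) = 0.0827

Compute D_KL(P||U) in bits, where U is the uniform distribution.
0.2604 bits

U(i) = 1/4 for all i

D_KL(P||U) = Σ P(x) log₂(P(x) / (1/4))
           = Σ P(x) log₂(P(x)) + log₂(4)
           = log₂(4) - H(P)

H(P) = -Σ P(x) log₂(P(x)):
  -P(1)·log₂(P(1)) = -(0.1306)·log₂(0.1306) = 0.38354
  -P(2)·log₂(P(2)) = -(0.3844)·log₂(0.3844) = 0.53021
  -P(3)·log₂(P(3)) = -(0.4023)·log₂(0.4023) = 0.52848
  -P(4)·log₂(P(4)) = -(0.0827)·log₂(0.0827) = 0.29739
H(P) = 0.38354 + 0.53021 + 0.52848 + 0.29739 = 1.73962 bits

log₂(4) = 2.00000 bits

D_KL(P||U) = 2.00000 - 1.73962 = 0.26038 ≈ 0.2604 bits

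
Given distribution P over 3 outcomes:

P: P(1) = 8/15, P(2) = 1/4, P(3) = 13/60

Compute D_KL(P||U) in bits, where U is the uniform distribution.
0.1232 bits

U(i) = 1/3 for all i

D_KL(P||U) = Σ P(x) log₂(P(x) / (1/3))
           = Σ P(x) log₂(P(x)) + log₂(3)
           = log₂(3) - H(P)

H(P) = -Σ P(x) log₂(P(x)):
  -P(1)·log₂(P(1)) = -(8/15)·log₂(8/15) = 0.48367
  -P(2)·log₂(P(2)) = -(1/4)·log₂(1/4) = 0.50000
  -P(3)·log₂(P(3)) = -(13/60)·log₂(13/60) = 0.47806
H(P) = 0.48367 + 0.50000 + 0.47806 = 1.46173 bits

log₂(3) = 1.58496 bits

D_KL(P||U) = 1.58496 - 1.46173 = 0.12323 ≈ 0.1232 bits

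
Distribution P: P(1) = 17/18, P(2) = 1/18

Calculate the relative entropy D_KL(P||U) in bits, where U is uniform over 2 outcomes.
0.6905 bits

U(i) = 1/2 for all i

D_KL(P||U) = Σ P(x) log₂(P(x) / (1/2))
           = Σ P(x) log₂(P(x)) + log₂(2)
           = log₂(2) - H(P)

H(P) = -Σ P(x) log₂(P(x)):
  -P(1)·log₂(P(1)) = -(17/18)·log₂(17/18) = 0.07788
  -P(2)·log₂(P(2)) = -(1/18)·log₂(1/18) = 0.23166
H(P) = 0.07788 + 0.23166 = 0.30954 bits

log₂(2) = 1.00000 bits

D_KL(P||U) = 1.00000 - 0.30954 = 0.69046 ≈ 0.6905 bits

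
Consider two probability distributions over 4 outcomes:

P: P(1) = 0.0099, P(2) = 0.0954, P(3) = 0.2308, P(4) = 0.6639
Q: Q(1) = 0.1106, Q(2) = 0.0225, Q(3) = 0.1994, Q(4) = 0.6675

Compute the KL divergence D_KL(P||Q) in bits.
0.2079 bits

D_KL(P||Q) = Σ P(x) log₂(P(x)/Q(x))

Computing term by term:
  P(1)·log₂(P(1)/Q(1)) = 0.0099·log₂(0.0099/0.1106) = -0.03447
  P(2)·log₂(P(2)/Q(2)) = 0.0954·log₂(0.0954/0.0225) = 0.19882
  P(3)·log₂(P(3)/Q(3)) = 0.2308·log₂(0.2308/0.1994) = 0.04869
  P(4)·log₂(P(4)/Q(4)) = 0.6639·log₂(0.6639/0.6675) = -0.00518

D_KL(P||Q) = -0.03447 + 0.19882 + 0.04869 - 0.00518 = 0.20786 ≈ 0.2079 bits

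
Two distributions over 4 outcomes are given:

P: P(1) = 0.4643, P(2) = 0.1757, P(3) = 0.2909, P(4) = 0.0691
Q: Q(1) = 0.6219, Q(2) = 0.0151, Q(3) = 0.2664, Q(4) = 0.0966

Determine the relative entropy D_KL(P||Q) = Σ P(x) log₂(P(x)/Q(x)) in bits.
0.4298 bits

D_KL(P||Q) = Σ P(x) log₂(P(x)/Q(x))

Computing term by term:
  P(1)·log₂(P(1)/Q(1)) = 0.4643·log₂(0.4643/0.6219) = -0.19576
  P(2)·log₂(P(2)/Q(2)) = 0.1757·log₂(0.1757/0.0151) = 0.62206
  P(3)·log₂(P(3)/Q(3)) = 0.2909·log₂(0.2909/0.2664) = 0.03692
  P(4)·log₂(P(4)/Q(4)) = 0.0691·log₂(0.0691/0.0966) = -0.03340

D_KL(P||Q) = -0.19576 + 0.62206 + 0.03692 - 0.03340 = 0.42982 ≈ 0.4298 bits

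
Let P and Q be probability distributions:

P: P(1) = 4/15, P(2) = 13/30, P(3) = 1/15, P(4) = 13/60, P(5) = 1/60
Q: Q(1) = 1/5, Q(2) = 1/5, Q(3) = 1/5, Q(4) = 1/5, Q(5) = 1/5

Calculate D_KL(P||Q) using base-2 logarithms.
0.4537 bits

D_KL(P||Q) = Σ P(x) log₂(P(x)/Q(x))

Computing term by term:
  P(1)·log₂(P(1)/Q(1)) = (4/15)·log₂((4/15)/(1/5)) = 0.11068
  P(2)·log₂(P(2)/Q(2)) = (13/30)·log₂((13/30)/(1/5)) = 0.48337
  P(3)·log₂(P(3)/Q(3)) = (1/15)·log₂((1/15)/(1/5)) = -0.10566
  P(4)·log₂(P(4)/Q(4)) = (13/60)·log₂((13/60)/(1/5)) = 0.02502
  P(5)·log₂(P(5)/Q(5)) = (1/60)·log₂((1/60)/(1/5)) = -0.05975

D_KL(P||Q) = 0.11068 + 0.48337 - 0.10566 + 0.02502 - 0.05975 = 0.45366 ≈ 0.4537 bits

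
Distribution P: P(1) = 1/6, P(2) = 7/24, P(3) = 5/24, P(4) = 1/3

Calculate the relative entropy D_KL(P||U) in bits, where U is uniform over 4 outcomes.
0.0509 bits

U(i) = 1/4 for all i

D_KL(P||U) = Σ P(x) log₂(P(x) / (1/4))
           = Σ P(x) log₂(P(x)) + log₂(4)
           = log₂(4) - H(P)

H(P) = -Σ P(x) log₂(P(x)):
  -P(1)·log₂(P(1)) = -(1/6)·log₂(1/6) = 0.43083
  -P(2)·log₂(P(2)) = -(7/24)·log₂(7/24) = 0.51847
  -P(3)·log₂(P(3)) = -(5/24)·log₂(5/24) = 0.47147
  -P(4)·log₂(P(4)) = -(1/3)·log₂(1/3) = 0.52832
H(P) = 0.43083 + 0.51847 + 0.47147 + 0.52832 = 1.94909 bits

log₂(4) = 2.00000 bits

D_KL(P||U) = 2.00000 - 1.94909 = 0.05091 ≈ 0.0509 bits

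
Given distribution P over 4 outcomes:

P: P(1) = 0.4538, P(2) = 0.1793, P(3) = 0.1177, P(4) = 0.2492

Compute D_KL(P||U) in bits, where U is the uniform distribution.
0.1753 bits

U(i) = 1/4 for all i

D_KL(P||U) = Σ P(x) log₂(P(x) / (1/4))
           = Σ P(x) log₂(P(x)) + log₂(4)
           = log₂(4) - H(P)

H(P) = -Σ P(x) log₂(P(x)):
  -P(1)·log₂(P(1)) = -(0.4538)·log₂(0.4538) = 0.51727
  -P(2)·log₂(P(2)) = -(0.1793)·log₂(0.1793) = 0.44458
  -P(3)·log₂(P(3)) = -(0.1177)·log₂(0.1177) = 0.36332
  -P(4)·log₂(P(4)) = -(0.2492)·log₂(0.2492) = 0.49955
H(P) = 0.51727 + 0.44458 + 0.36332 + 0.49955 = 1.82472 bits

log₂(4) = 2.00000 bits

D_KL(P||U) = 2.00000 - 1.82472 = 0.17528 ≈ 0.1753 bits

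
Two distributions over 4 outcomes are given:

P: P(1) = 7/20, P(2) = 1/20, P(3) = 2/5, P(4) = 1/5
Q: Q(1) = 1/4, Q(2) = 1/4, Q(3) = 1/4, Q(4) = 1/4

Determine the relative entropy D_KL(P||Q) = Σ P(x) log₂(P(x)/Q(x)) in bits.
0.2606 bits

D_KL(P||Q) = Σ P(x) log₂(P(x)/Q(x))

Computing term by term:
  P(1)·log₂(P(1)/Q(1)) = (7/20)·log₂((7/20)/(1/4)) = 0.16990
  P(2)·log₂(P(2)/Q(2)) = (1/20)·log₂((1/20)/(1/4)) = -0.11610
  P(3)·log₂(P(3)/Q(3)) = (2/5)·log₂((2/5)/(1/4)) = 0.27123
  P(4)·log₂(P(4)/Q(4)) = (1/5)·log₂((1/5)/(1/4)) = -0.06439

D_KL(P||Q) = 0.16990 - 0.11610 + 0.27123 - 0.06439 = 0.26064 ≈ 0.2606 bits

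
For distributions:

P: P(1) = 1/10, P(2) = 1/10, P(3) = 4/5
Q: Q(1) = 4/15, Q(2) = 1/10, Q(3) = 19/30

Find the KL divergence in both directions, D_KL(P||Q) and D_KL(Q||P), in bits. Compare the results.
D_KL(P||Q) = 0.1281 bits, D_KL(Q||P) = 0.1639 bits. D_KL(Q||P) is larger than D_KL(P||Q) by 0.0358 bits; the two directions differ.

D_KL(P||Q) = Σ P(x) log₂(P(x)/Q(x))

Computing term by term:
  P(1)·log₂(P(1)/Q(1)) = (1/10)·log₂((1/10)/(4/15)) = -0.14150
  P(2)·log₂(P(2)/Q(2)) = (1/10)·log₂((1/10)/(1/10)) = 0.00000
  P(3)·log₂(P(3)/Q(3)) = (4/5)·log₂((4/5)/(19/30)) = 0.26963

D_KL(P||Q) = -0.14150 + 0.00000 + 0.26963 = 0.12813 ≈ 0.1281 bits

D_KL(Q||P) = Σ Q(x) log₂(Q(x)/P(x))

Computing term by term:
  Q(1)·log₂(Q(1)/P(1)) = (4/15)·log₂((4/15)/(1/10)) = 0.37734
  Q(2)·log₂(Q(2)/P(2)) = (1/10)·log₂((1/10)/(1/10)) = 0.00000
  Q(3)·log₂(Q(3)/P(3)) = (19/30)·log₂((19/30)/(4/5)) = -0.21346

D_KL(Q||P) = 0.37734 + 0.00000 - 0.21346 = 0.16388 ≈ 0.1639 bits

These are NOT equal (difference: 0.0358 bits). KL divergence is asymmetric: D_KL(P||Q) ≠ D_KL(Q||P) in general.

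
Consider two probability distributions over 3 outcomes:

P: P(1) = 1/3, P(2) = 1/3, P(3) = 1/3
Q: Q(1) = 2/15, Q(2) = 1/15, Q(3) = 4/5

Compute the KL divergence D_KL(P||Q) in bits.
0.7936 bits

D_KL(P||Q) = Σ P(x) log₂(P(x)/Q(x))

Computing term by term:
  P(1)·log₂(P(1)/Q(1)) = (1/3)·log₂((1/3)/(2/15)) = 0.44064
  P(2)·log₂(P(2)/Q(2)) = (1/3)·log₂((1/3)/(1/15)) = 0.77398
  P(3)·log₂(P(3)/Q(3)) = (1/3)·log₂((1/3)/(4/5)) = -0.42101

D_KL(P||Q) = 0.44064 + 0.77398 - 0.42101 = 0.79361 ≈ 0.7936 bits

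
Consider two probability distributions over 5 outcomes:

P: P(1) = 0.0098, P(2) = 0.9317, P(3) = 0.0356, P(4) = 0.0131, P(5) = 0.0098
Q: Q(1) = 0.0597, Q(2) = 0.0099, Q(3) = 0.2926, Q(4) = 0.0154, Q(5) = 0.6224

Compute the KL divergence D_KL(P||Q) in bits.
5.9130 bits

D_KL(P||Q) = Σ P(x) log₂(P(x)/Q(x))

Computing term by term:
  P(1)·log₂(P(1)/Q(1)) = 0.0098·log₂(0.0098/0.0597) = -0.02555
  P(2)·log₂(P(2)/Q(2)) = 0.9317·log₂(0.9317/0.0099) = 6.10850
  P(3)·log₂(P(3)/Q(3)) = 0.0356·log₂(0.0356/0.2926) = -0.10819
  P(4)·log₂(P(4)/Q(4)) = 0.0131·log₂(0.0131/0.0154) = -0.00306
  P(5)·log₂(P(5)/Q(5)) = 0.0098·log₂(0.0098/0.6224) = -0.05869

D_KL(P||Q) = -0.02555 + 6.10850 - 0.10819 - 0.00306 - 0.05869 = 5.91301 ≈ 5.9130 bits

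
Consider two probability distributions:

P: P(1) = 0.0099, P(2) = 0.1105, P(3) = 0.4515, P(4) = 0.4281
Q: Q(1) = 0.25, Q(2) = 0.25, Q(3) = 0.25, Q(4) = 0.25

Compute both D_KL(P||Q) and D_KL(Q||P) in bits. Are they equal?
D_KL(P||Q) = 0.5410 bits, D_KL(Q||P) = 1.0519 bits. No, they are not equal.

D_KL(P||Q) = Σ P(x) log₂(P(x)/Q(x))

Computing term by term:
  P(1)·log₂(P(1)/Q(1)) = 0.0099·log₂(0.0099/0.25) = -0.04612
  P(2)·log₂(P(2)/Q(2)) = 0.1105·log₂(0.1105/0.25) = -0.13016
  P(3)·log₂(P(3)/Q(3)) = 0.4515·log₂(0.4515/0.25) = 0.38504
  P(4)·log₂(P(4)/Q(4)) = 0.4281·log₂(0.4281/0.25) = 0.33221

D_KL(P||Q) = -0.04612 - 0.13016 + 0.38504 + 0.33221 = 0.54097 ≈ 0.5410 bits

D_KL(Q||P) = Σ Q(x) log₂(Q(x)/P(x))

Computing term by term:
  Q(1)·log₂(Q(1)/P(1)) = 0.25·log₂(0.25/0.0099) = 1.16459
  Q(2)·log₂(Q(2)/P(2)) = 0.25·log₂(0.25/0.1105) = 0.29447
  Q(3)·log₂(Q(3)/P(3)) = 0.25·log₂(0.25/0.4515) = -0.21320
  Q(4)·log₂(Q(4)/P(4)) = 0.25·log₂(0.25/0.4281) = -0.19400

D_KL(Q||P) = 1.16459 + 0.29447 - 0.21320 - 0.19400 = 1.05186 ≈ 1.0519 bits

These are NOT equal (difference: 0.5109 bits). KL divergence is asymmetric: D_KL(P||Q) ≠ D_KL(Q||P) in general.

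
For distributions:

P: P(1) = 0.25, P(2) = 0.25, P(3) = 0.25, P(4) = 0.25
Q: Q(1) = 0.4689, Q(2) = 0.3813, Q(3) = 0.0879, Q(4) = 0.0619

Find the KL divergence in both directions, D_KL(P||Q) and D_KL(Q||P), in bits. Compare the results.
D_KL(P||Q) = 0.5014 bits, D_KL(Q||P) = 0.4005 bits. D_KL(P||Q) is larger than D_KL(Q||P) by 0.1009 bits; the two directions differ.

D_KL(P||Q) = Σ P(x) log₂(P(x)/Q(x))

Computing term by term:
  P(1)·log₂(P(1)/Q(1)) = 0.25·log₂(0.25/0.4689) = -0.22684
  P(2)·log₂(P(2)/Q(2)) = 0.25·log₂(0.25/0.3813) = -0.15225
  P(3)·log₂(P(3)/Q(3)) = 0.25·log₂(0.25/0.0879) = 0.37700
  P(4)·log₂(P(4)/Q(4)) = 0.25·log₂(0.25/0.0619) = 0.50348

D_KL(P||Q) = -0.22684 - 0.15225 + 0.37700 + 0.50348 = 0.50139 ≈ 0.5014 bits

D_KL(Q||P) = Σ Q(x) log₂(Q(x)/P(x))

Computing term by term:
  Q(1)·log₂(Q(1)/P(1)) = 0.4689·log₂(0.4689/0.25) = 0.42546
  Q(2)·log₂(Q(2)/P(2)) = 0.3813·log₂(0.3813/0.25) = 0.23221
  Q(3)·log₂(Q(3)/P(3)) = 0.0879·log₂(0.0879/0.25) = -0.13255
  Q(4)·log₂(Q(4)/P(4)) = 0.0619·log₂(0.0619/0.25) = -0.12466

D_KL(Q||P) = 0.42546 + 0.23221 - 0.13255 - 0.12466 = 0.40046 ≈ 0.4005 bits

These are NOT equal (difference: 0.1009 bits). KL divergence is asymmetric: D_KL(P||Q) ≠ D_KL(Q||P) in general.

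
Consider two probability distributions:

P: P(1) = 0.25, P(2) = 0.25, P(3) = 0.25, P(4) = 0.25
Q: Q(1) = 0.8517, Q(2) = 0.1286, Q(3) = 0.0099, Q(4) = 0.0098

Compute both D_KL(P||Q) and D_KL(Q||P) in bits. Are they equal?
D_KL(P||Q) = 2.1305 bits, D_KL(Q||P) = 1.2909 bits. No, they are not equal.

D_KL(P||Q) = Σ P(x) log₂(P(x)/Q(x))

Computing term by term:
  P(1)·log₂(P(1)/Q(1)) = 0.25·log₂(0.25/0.8517) = -0.44210
  P(2)·log₂(P(2)/Q(2)) = 0.25·log₂(0.25/0.1286) = 0.23976
  P(3)·log₂(P(3)/Q(3)) = 0.25·log₂(0.25/0.0099) = 1.16459
  P(4)·log₂(P(4)/Q(4)) = 0.25·log₂(0.25/0.0098) = 1.16825

D_KL(P||Q) = -0.44210 + 0.23976 + 1.16459 + 1.16825 = 2.13050 ≈ 2.1305 bits

D_KL(Q||P) = Σ Q(x) log₂(Q(x)/P(x))

Computing term by term:
  Q(1)·log₂(Q(1)/P(1)) = 0.8517·log₂(0.8517/0.25) = 1.50616
  Q(2)·log₂(Q(2)/P(2)) = 0.1286·log₂(0.1286/0.25) = -0.12333
  Q(3)·log₂(Q(3)/P(3)) = 0.0099·log₂(0.0099/0.25) = -0.04612
  Q(4)·log₂(Q(4)/P(4)) = 0.0098·log₂(0.0098/0.25) = -0.04580

D_KL(Q||P) = 1.50616 - 0.12333 - 0.04612 - 0.04580 = 1.29091 ≈ 1.2909 bits

These are NOT equal (difference: 0.8396 bits). KL divergence is asymmetric: D_KL(P||Q) ≠ D_KL(Q||P) in general.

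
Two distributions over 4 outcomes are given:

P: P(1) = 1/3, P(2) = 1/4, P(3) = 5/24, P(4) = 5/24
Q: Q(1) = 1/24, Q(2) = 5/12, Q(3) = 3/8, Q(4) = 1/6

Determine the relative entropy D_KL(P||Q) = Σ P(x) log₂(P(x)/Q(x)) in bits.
0.7062 bits

D_KL(P||Q) = Σ P(x) log₂(P(x)/Q(x))

Computing term by term:
  P(1)·log₂(P(1)/Q(1)) = (1/3)·log₂((1/3)/(1/24)) = 1.00000
  P(2)·log₂(P(2)/Q(2)) = (1/4)·log₂((1/4)/(5/12)) = -0.18424
  P(3)·log₂(P(3)/Q(3)) = (5/24)·log₂((5/24)/(3/8)) = -0.17667
  P(4)·log₂(P(4)/Q(4)) = (5/24)·log₂((5/24)/(1/6)) = 0.06707

D_KL(P||Q) = 1.00000 - 0.18424 - 0.17667 + 0.06707 = 0.70616 ≈ 0.7062 bits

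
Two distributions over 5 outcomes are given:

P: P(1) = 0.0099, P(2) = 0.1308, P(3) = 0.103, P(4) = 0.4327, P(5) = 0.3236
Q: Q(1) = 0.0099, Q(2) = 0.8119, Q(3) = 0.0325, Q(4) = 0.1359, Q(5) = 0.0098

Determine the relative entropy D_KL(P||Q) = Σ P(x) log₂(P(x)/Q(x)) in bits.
2.1825 bits

D_KL(P||Q) = Σ P(x) log₂(P(x)/Q(x))

Computing term by term:
  P(1)·log₂(P(1)/Q(1)) = 0.0099·log₂(0.0099/0.0099) = 0.00000
  P(2)·log₂(P(2)/Q(2)) = 0.1308·log₂(0.1308/0.8119) = -0.34452
  P(3)·log₂(P(3)/Q(3)) = 0.103·log₂(0.103/0.0325) = 0.17141
  P(4)·log₂(P(4)/Q(4)) = 0.4327·log₂(0.4327/0.1359) = 0.72296
  P(5)·log₂(P(5)/Q(5)) = 0.3236·log₂(0.3236/0.0098) = 1.63265

D_KL(P||Q) = 0.00000 - 0.34452 + 0.17141 + 0.72296 + 1.63265 = 2.18250 ≈ 2.1825 bits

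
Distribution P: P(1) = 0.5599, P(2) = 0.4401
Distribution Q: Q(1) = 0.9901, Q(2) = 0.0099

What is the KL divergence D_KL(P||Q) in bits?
1.9488 bits

D_KL(P||Q) = Σ P(x) log₂(P(x)/Q(x))

Computing term by term:
  P(1)·log₂(P(1)/Q(1)) = 0.5599·log₂(0.5599/0.9901) = -0.46046
  P(2)·log₂(P(2)/Q(2)) = 0.4401·log₂(0.4401/0.0099) = 2.40922

D_KL(P||Q) = -0.46046 + 2.40922 = 1.94876 ≈ 1.9488 bits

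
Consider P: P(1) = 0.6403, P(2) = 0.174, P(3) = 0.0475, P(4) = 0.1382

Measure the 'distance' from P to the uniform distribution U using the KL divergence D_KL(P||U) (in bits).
0.5458 bits

U(i) = 1/4 for all i

D_KL(P||U) = Σ P(x) log₂(P(x) / (1/4))
           = Σ P(x) log₂(P(x)) + log₂(4)
           = log₂(4) - H(P)

H(P) = -Σ P(x) log₂(P(x)):
  -P(1)·log₂(P(1)) = -(0.6403)·log₂(0.6403) = 0.41183
  -P(2)·log₂(P(2)) = -(0.174)·log₂(0.174) = 0.43897
  -P(3)·log₂(P(3)) = -(0.0475)·log₂(0.0475) = 0.20881
  -P(4)·log₂(P(4)) = -(0.1382)·log₂(0.1382) = 0.39458
H(P) = 0.41183 + 0.43897 + 0.20881 + 0.39458 = 1.45419 bits

log₂(4) = 2.00000 bits

D_KL(P||U) = 2.00000 - 1.45419 = 0.54581 ≈ 0.5458 bits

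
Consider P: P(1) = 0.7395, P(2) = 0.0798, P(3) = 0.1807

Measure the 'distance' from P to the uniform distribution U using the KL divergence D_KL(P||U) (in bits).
0.5259 bits

U(i) = 1/3 for all i

D_KL(P||U) = Σ P(x) log₂(P(x) / (1/3))
           = Σ P(x) log₂(P(x)) + log₂(3)
           = log₂(3) - H(P)

H(P) = -Σ P(x) log₂(P(x)):
  -P(1)·log₂(P(1)) = -(0.7395)·log₂(0.7395) = 0.32196
  -P(2)·log₂(P(2)) = -(0.0798)·log₂(0.0798) = 0.29107
  -P(3)·log₂(P(3)) = -(0.1807)·log₂(0.1807) = 0.44603
H(P) = 0.32196 + 0.29107 + 0.44603 = 1.05906 bits

log₂(3) = 1.58496 bits

D_KL(P||U) = 1.58496 - 1.05906 = 0.52590 ≈ 0.5259 bits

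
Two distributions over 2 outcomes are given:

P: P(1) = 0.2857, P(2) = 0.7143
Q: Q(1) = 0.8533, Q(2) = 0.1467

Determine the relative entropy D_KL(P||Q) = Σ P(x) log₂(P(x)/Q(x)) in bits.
1.1802 bits

D_KL(P||Q) = Σ P(x) log₂(P(x)/Q(x))

Computing term by term:
  P(1)·log₂(P(1)/Q(1)) = 0.2857·log₂(0.2857/0.8533) = -0.45099
  P(2)·log₂(P(2)/Q(2)) = 0.7143·log₂(0.7143/0.1467) = 1.63122

D_KL(P||Q) = -0.45099 + 1.63122 = 1.18023 ≈ 1.1802 bits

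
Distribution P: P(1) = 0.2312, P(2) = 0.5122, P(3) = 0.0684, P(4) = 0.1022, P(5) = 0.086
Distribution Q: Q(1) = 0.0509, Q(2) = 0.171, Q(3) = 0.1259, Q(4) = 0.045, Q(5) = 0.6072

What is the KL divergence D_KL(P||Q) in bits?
1.1337 bits

D_KL(P||Q) = Σ P(x) log₂(P(x)/Q(x))

Computing term by term:
  P(1)·log₂(P(1)/Q(1)) = 0.2312·log₂(0.2312/0.0509) = 0.50480
  P(2)·log₂(P(2)/Q(2)) = 0.5122·log₂(0.5122/0.171) = 0.81066
  P(3)·log₂(P(3)/Q(3)) = 0.0684·log₂(0.0684/0.1259) = -0.06021
  P(4)·log₂(P(4)/Q(4)) = 0.1022·log₂(0.1022/0.045) = 0.12094
  P(5)·log₂(P(5)/Q(5)) = 0.086·log₂(0.086/0.6072) = -0.24250

D_KL(P||Q) = 0.50480 + 0.81066 - 0.06021 + 0.12094 - 0.24250 = 1.13369 ≈ 1.1337 bits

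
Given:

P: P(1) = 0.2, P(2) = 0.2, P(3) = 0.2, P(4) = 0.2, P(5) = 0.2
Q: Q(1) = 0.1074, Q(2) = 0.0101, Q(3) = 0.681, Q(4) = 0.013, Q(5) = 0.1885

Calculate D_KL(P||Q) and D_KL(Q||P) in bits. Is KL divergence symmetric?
D_KL(P||Q) = 1.4932 bits, D_KL(Q||P) = 0.9966 bits. No, KL divergence is not symmetric.

D_KL(P||Q) = Σ P(x) log₂(P(x)/Q(x))

Computing term by term:
  P(1)·log₂(P(1)/Q(1)) = 0.2·log₂(0.2/0.1074) = 0.17940
  P(2)·log₂(P(2)/Q(2)) = 0.2·log₂(0.2/0.0101) = 0.86151
  P(3)·log₂(P(3)/Q(3)) = 0.2·log₂(0.2/0.681) = -0.35353
  P(4)·log₂(P(4)/Q(4)) = 0.2·log₂(0.2/0.013) = 0.78868
  P(5)·log₂(P(5)/Q(5)) = 0.2·log₂(0.2/0.1885) = 0.01709

D_KL(P||Q) = 0.17940 + 0.86151 - 0.35353 + 0.78868 + 0.01709 = 1.49315 ≈ 1.4932 bits

D_KL(Q||P) = Σ Q(x) log₂(Q(x)/P(x))

Computing term by term:
  Q(1)·log₂(Q(1)/P(1)) = 0.1074·log₂(0.1074/0.2) = -0.09634
  Q(2)·log₂(Q(2)/P(2)) = 0.0101·log₂(0.0101/0.2) = -0.04351
  Q(3)·log₂(Q(3)/P(3)) = 0.681·log₂(0.681/0.2) = 1.20377
  Q(4)·log₂(Q(4)/P(4)) = 0.013·log₂(0.013/0.2) = -0.05126
  Q(5)·log₂(Q(5)/P(5)) = 0.1885·log₂(0.1885/0.2) = -0.01610

D_KL(Q||P) = -0.09634 - 0.04351 + 1.20377 - 0.05126 - 0.01610 = 0.99656 ≈ 0.9966 bits

These are NOT equal (difference: 0.4966 bits). KL divergence is asymmetric: D_KL(P||Q) ≠ D_KL(Q||P) in general.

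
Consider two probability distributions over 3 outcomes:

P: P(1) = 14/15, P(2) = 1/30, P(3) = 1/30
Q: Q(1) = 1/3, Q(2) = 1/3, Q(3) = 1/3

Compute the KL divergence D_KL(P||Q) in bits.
1.1649 bits

D_KL(P||Q) = Σ P(x) log₂(P(x)/Q(x))

Computing term by term:
  P(1)·log₂(P(1)/Q(1)) = (14/15)·log₂((14/15)/(1/3)) = 1.38640
  P(2)·log₂(P(2)/Q(2)) = (1/30)·log₂((1/30)/(1/3)) = -0.11073
  P(3)·log₂(P(3)/Q(3)) = (1/30)·log₂((1/30)/(1/3)) = -0.11073

D_KL(P||Q) = 1.38640 - 0.11073 - 0.11073 = 1.16494 ≈ 1.1649 bits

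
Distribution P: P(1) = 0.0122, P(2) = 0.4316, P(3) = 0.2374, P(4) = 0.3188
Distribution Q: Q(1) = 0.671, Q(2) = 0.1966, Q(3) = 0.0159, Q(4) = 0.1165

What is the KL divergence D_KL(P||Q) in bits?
1.8080 bits

D_KL(P||Q) = Σ P(x) log₂(P(x)/Q(x))

Computing term by term:
  P(1)·log₂(P(1)/Q(1)) = 0.0122·log₂(0.0122/0.671) = -0.07053
  P(2)·log₂(P(2)/Q(2)) = 0.4316·log₂(0.4316/0.1966) = 0.48962
  P(3)·log₂(P(3)/Q(3)) = 0.2374·log₂(0.2374/0.0159) = 0.92591
  P(4)·log₂(P(4)/Q(4)) = 0.3188·log₂(0.3188/0.1165) = 0.46300

D_KL(P||Q) = -0.07053 + 0.48962 + 0.92591 + 0.46300 = 1.80800 ≈ 1.8080 bits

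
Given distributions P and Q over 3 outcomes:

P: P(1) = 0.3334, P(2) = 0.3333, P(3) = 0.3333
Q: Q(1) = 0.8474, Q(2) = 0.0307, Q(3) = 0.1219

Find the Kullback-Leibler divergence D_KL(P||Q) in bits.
1.1817 bits

D_KL(P||Q) = Σ P(x) log₂(P(x)/Q(x))

Computing term by term:
  P(1)·log₂(P(1)/Q(1)) = 0.3334·log₂(0.3334/0.8474) = -0.44869
  P(2)·log₂(P(2)/Q(2)) = 0.3333·log₂(0.3333/0.0307) = 1.14672
  P(3)·log₂(P(3)/Q(3)) = 0.3333·log₂(0.3333/0.1219) = 0.48366

D_KL(P||Q) = -0.44869 + 1.14672 + 0.48366 = 1.18169 ≈ 1.1817 bits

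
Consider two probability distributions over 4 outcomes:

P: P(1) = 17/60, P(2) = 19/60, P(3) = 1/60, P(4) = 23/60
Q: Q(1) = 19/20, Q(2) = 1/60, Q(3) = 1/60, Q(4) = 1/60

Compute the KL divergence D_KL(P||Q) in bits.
2.5847 bits

D_KL(P||Q) = Σ P(x) log₂(P(x)/Q(x))

Computing term by term:
  P(1)·log₂(P(1)/Q(1)) = (17/60)·log₂((17/60)/(19/20)) = -0.49454
  P(2)·log₂(P(2)/Q(2)) = (19/60)·log₂((19/60)/(1/60)) = 1.34518
  P(3)·log₂(P(3)/Q(3)) = (1/60)·log₂((1/60)/(1/60)) = 0.00000
  P(4)·log₂(P(4)/Q(4)) = (23/60)·log₂((23/60)/(1/60)) = 1.73403

D_KL(P||Q) = -0.49454 + 1.34518 + 0.00000 + 1.73403 = 2.58467 ≈ 2.5847 bits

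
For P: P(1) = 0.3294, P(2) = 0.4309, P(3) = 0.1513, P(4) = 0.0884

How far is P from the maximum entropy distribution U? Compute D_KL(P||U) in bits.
0.2273 bits

U(i) = 1/4 for all i

D_KL(P||U) = Σ P(x) log₂(P(x) / (1/4))
           = Σ P(x) log₂(P(x)) + log₂(4)
           = log₂(4) - H(P)

H(P) = -Σ P(x) log₂(P(x)):
  -P(1)·log₂(P(1)) = -(0.3294)·log₂(0.3294) = 0.52773
  -P(2)·log₂(P(2)) = -(0.4309)·log₂(0.4309) = 0.52336
  -P(3)·log₂(P(3)) = -(0.1513)·log₂(0.1513) = 0.41222
  -P(4)·log₂(P(4)) = -(0.0884)·log₂(0.0884) = 0.30938
H(P) = 0.52773 + 0.52336 + 0.41222 + 0.30938 = 1.77269 bits

log₂(4) = 2.00000 bits

D_KL(P||U) = 2.00000 - 1.77269 = 0.22731 ≈ 0.2273 bits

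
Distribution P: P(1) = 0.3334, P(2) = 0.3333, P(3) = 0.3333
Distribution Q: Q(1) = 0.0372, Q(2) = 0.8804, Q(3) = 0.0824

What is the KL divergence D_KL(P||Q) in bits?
1.2597 bits

D_KL(P||Q) = Σ P(x) log₂(P(x)/Q(x))

Computing term by term:
  P(1)·log₂(P(1)/Q(1)) = 0.3334·log₂(0.3334/0.0372) = 1.05484
  P(2)·log₂(P(2)/Q(2)) = 0.3333·log₂(0.3333/0.8804) = -0.46707
  P(3)·log₂(P(3)/Q(3)) = 0.3333·log₂(0.3333/0.0824) = 0.67197

D_KL(P||Q) = 1.05484 - 0.46707 + 0.67197 = 1.25974 ≈ 1.2597 bits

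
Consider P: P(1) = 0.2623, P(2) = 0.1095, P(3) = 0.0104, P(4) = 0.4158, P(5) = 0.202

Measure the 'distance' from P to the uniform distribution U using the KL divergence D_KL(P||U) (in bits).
0.4050 bits

U(i) = 1/5 for all i

D_KL(P||U) = Σ P(x) log₂(P(x) / (1/5))
           = Σ P(x) log₂(P(x)) + log₂(5)
           = log₂(5) - H(P)

H(P) = -Σ P(x) log₂(P(x)):
  -P(1)·log₂(P(1)) = -(0.2623)·log₂(0.2623) = 0.50643
  -P(2)·log₂(P(2)) = -(0.1095)·log₂(0.1095) = 0.34941
  -P(3)·log₂(P(3)) = -(0.0104)·log₂(0.0104) = 0.06851
  -P(4)·log₂(P(4)) = -(0.4158)·log₂(0.4158) = 0.52642
  -P(5)·log₂(P(5)) = -(0.202)·log₂(0.202) = 0.46613
H(P) = 0.50643 + 0.34941 + 0.06851 + 0.52642 + 0.46613 = 1.91690 bits

log₂(5) = 2.32193 bits

D_KL(P||U) = 2.32193 - 1.91690 = 0.40503 ≈ 0.4050 bits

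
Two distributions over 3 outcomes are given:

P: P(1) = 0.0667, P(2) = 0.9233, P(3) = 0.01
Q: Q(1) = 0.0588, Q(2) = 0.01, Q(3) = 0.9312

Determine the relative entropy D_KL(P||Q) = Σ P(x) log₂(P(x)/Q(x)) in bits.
5.9747 bits

D_KL(P||Q) = Σ P(x) log₂(P(x)/Q(x))

Computing term by term:
  P(1)·log₂(P(1)/Q(1)) = 0.0667·log₂(0.0667/0.0588) = 0.01213
  P(2)·log₂(P(2)/Q(2)) = 0.9233·log₂(0.9233/0.01) = 6.02797
  P(3)·log₂(P(3)/Q(3)) = 0.01·log₂(0.01/0.9312) = -0.06541

D_KL(P||Q) = 0.01213 + 6.02797 - 0.06541 = 5.97469 ≈ 5.9747 bits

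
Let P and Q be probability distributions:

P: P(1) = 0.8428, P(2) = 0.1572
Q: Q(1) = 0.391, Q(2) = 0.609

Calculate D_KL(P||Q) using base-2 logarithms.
0.6267 bits

D_KL(P||Q) = Σ P(x) log₂(P(x)/Q(x))

Computing term by term:
  P(1)·log₂(P(1)/Q(1)) = 0.8428·log₂(0.8428/0.391) = 0.93384
  P(2)·log₂(P(2)/Q(2)) = 0.1572·log₂(0.1572/0.609) = -0.30714

D_KL(P||Q) = 0.93384 - 0.30714 = 0.62670 ≈ 0.6267 bits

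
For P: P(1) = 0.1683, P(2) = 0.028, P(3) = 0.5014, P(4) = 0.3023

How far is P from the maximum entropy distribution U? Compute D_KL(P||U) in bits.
0.4018 bits

U(i) = 1/4 for all i

D_KL(P||U) = Σ P(x) log₂(P(x) / (1/4))
           = Σ P(x) log₂(P(x)) + log₂(4)
           = log₂(4) - H(P)

H(P) = -Σ P(x) log₂(P(x)):
  -P(1)·log₂(P(1)) = -(0.1683)·log₂(0.1683) = 0.43268
  -P(2)·log₂(P(2)) = -(0.028)·log₂(0.028) = 0.14444
  -P(3)·log₂(P(3)) = -(0.5014)·log₂(0.5014) = 0.49938
  -P(4)·log₂(P(4)) = -(0.3023)·log₂(0.3023) = 0.52175
H(P) = 0.43268 + 0.14444 + 0.49938 + 0.52175 = 1.59825 bits

log₂(4) = 2.00000 bits

D_KL(P||U) = 2.00000 - 1.59825 = 0.40175 ≈ 0.4018 bits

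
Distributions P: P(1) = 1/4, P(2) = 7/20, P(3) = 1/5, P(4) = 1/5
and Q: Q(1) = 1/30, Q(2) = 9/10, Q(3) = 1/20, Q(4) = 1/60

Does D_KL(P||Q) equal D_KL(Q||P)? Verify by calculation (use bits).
D_KL(P||Q) = 1.3668 bits, D_KL(Q||P) = 0.9697 bits. No — D_KL(P||Q) ≠ D_KL(Q||P) for this pair.

D_KL(P||Q) = Σ P(x) log₂(P(x)/Q(x))

Computing term by term:
  P(1)·log₂(P(1)/Q(1)) = (1/4)·log₂((1/4)/(1/30)) = 0.72672
  P(2)·log₂(P(2)/Q(2)) = (7/20)·log₂((7/20)/(9/10)) = -0.47690
  P(3)·log₂(P(3)/Q(3)) = (1/5)·log₂((1/5)/(1/20)) = 0.40000
  P(4)·log₂(P(4)/Q(4)) = (1/5)·log₂((1/5)/(1/60)) = 0.71699

D_KL(P||Q) = 0.72672 - 0.47690 + 0.40000 + 0.71699 = 1.36681 ≈ 1.3668 bits

D_KL(Q||P) = Σ Q(x) log₂(Q(x)/P(x))

Computing term by term:
  Q(1)·log₂(Q(1)/P(1)) = (1/30)·log₂((1/30)/(1/4)) = -0.09690
  Q(2)·log₂(Q(2)/P(2)) = (9/10)·log₂((9/10)/(7/20)) = 1.22631
  Q(3)·log₂(Q(3)/P(3)) = (1/20)·log₂((1/20)/(1/5)) = -0.10000
  Q(4)·log₂(Q(4)/P(4)) = (1/60)·log₂((1/60)/(1/5)) = -0.05975

D_KL(Q||P) = -0.09690 + 1.22631 - 0.10000 - 0.05975 = 0.96966 ≈ 0.9697 bits

These are NOT equal (difference: 0.3971 bits). KL divergence is asymmetric: D_KL(P||Q) ≠ D_KL(Q||P) in general.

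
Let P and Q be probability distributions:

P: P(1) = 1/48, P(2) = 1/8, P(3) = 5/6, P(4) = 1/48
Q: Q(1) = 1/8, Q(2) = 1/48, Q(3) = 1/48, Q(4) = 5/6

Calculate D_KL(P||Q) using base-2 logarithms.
4.5933 bits

D_KL(P||Q) = Σ P(x) log₂(P(x)/Q(x))

Computing term by term:
  P(1)·log₂(P(1)/Q(1)) = (1/48)·log₂((1/48)/(1/8)) = -0.05385
  P(2)·log₂(P(2)/Q(2)) = (1/8)·log₂((1/8)/(1/48)) = 0.32312
  P(3)·log₂(P(3)/Q(3)) = (5/6)·log₂((5/6)/(1/48)) = 4.43494
  P(4)·log₂(P(4)/Q(4)) = (1/48)·log₂((1/48)/(5/6)) = -0.11087

D_KL(P||Q) = -0.05385 + 0.32312 + 4.43494 - 0.11087 = 4.59334 ≈ 4.5933 bits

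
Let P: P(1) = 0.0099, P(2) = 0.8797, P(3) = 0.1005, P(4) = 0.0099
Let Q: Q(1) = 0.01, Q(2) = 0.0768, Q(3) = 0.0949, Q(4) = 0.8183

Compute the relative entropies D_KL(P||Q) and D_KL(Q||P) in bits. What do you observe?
D_KL(P||Q) = 3.0398 bits, D_KL(Q||P) = 4.9339 bits. The two directions give different values (D_KL(Q||P) exceeds D_KL(P||Q) by 1.8941 bits): KL divergence is asymmetric.

D_KL(P||Q) = Σ P(x) log₂(P(x)/Q(x))

Computing term by term:
  P(1)·log₂(P(1)/Q(1)) = 0.0099·log₂(0.0099/0.01) = -0.00014
  P(2)·log₂(P(2)/Q(2)) = 0.8797·log₂(0.8797/0.0768) = 3.09464
  P(3)·log₂(P(3)/Q(3)) = 0.1005·log₂(0.1005/0.0949) = 0.00831
  P(4)·log₂(P(4)/Q(4)) = 0.0099·log₂(0.0099/0.8183) = -0.06305

D_KL(P||Q) = -0.00014 + 3.09464 + 0.00831 - 0.06305 = 3.03976 ≈ 3.0398 bits

D_KL(Q||P) = Σ Q(x) log₂(Q(x)/P(x))

Computing term by term:
  Q(1)·log₂(Q(1)/P(1)) = 0.01·log₂(0.01/0.0099) = 0.00014
  Q(2)·log₂(Q(2)/P(2)) = 0.0768·log₂(0.0768/0.8797) = -0.27017
  Q(3)·log₂(Q(3)/P(3)) = 0.0949·log₂(0.0949/0.1005) = -0.00785
  Q(4)·log₂(Q(4)/P(4)) = 0.8183·log₂(0.8183/0.0099) = 5.21180

D_KL(Q||P) = 0.00014 - 0.27017 - 0.00785 + 5.21180 = 4.93392 ≈ 4.9339 bits

These are NOT equal (difference: 1.8941 bits). KL divergence is asymmetric: D_KL(P||Q) ≠ D_KL(Q||P) in general.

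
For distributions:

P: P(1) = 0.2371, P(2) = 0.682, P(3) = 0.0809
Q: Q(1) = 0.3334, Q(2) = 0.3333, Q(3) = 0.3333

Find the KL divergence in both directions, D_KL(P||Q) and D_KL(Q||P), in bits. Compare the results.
D_KL(P||Q) = 0.4226 bits, D_KL(Q||P) = 0.5005 bits. D_KL(Q||P) is larger than D_KL(P||Q) by 0.0779 bits; the two directions differ.

D_KL(P||Q) = Σ P(x) log₂(P(x)/Q(x))

Computing term by term:
  P(1)·log₂(P(1)/Q(1)) = 0.2371·log₂(0.2371/0.3334) = -0.11660
  P(2)·log₂(P(2)/Q(2)) = 0.682·log₂(0.682/0.3333) = 0.70447
  P(3)·log₂(P(3)/Q(3)) = 0.0809·log₂(0.0809/0.3333) = -0.16525

D_KL(P||Q) = -0.11660 + 0.70447 - 0.16525 = 0.42262 ≈ 0.4226 bits

D_KL(Q||P) = Σ Q(x) log₂(Q(x)/P(x))

Computing term by term:
  Q(1)·log₂(Q(1)/P(1)) = 0.3334·log₂(0.3334/0.2371) = 0.16395
  Q(2)·log₂(Q(2)/P(2)) = 0.3333·log₂(0.3333/0.682) = -0.34428
  Q(3)·log₂(Q(3)/P(3)) = 0.3333·log₂(0.3333/0.0809) = 0.68080

D_KL(Q||P) = 0.16395 - 0.34428 + 0.68080 = 0.50047 ≈ 0.5005 bits

These are NOT equal (difference: 0.0779 bits). KL divergence is asymmetric: D_KL(P||Q) ≠ D_KL(Q||P) in general.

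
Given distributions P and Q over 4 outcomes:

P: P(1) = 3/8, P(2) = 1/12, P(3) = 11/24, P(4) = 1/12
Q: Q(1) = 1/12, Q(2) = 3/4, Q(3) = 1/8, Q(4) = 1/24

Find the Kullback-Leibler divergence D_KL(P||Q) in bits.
1.4920 bits

D_KL(P||Q) = Σ P(x) log₂(P(x)/Q(x))

Computing term by term:
  P(1)·log₂(P(1)/Q(1)) = (3/8)·log₂((3/8)/(1/12)) = 0.81372
  P(2)·log₂(P(2)/Q(2)) = (1/12)·log₂((1/12)/(3/4)) = -0.26416
  P(3)·log₂(P(3)/Q(3)) = (11/24)·log₂((11/24)/(1/8)) = 0.85913
  P(4)·log₂(P(4)/Q(4)) = (1/12)·log₂((1/12)/(1/24)) = 0.08333

D_KL(P||Q) = 0.81372 - 0.26416 + 0.85913 + 0.08333 = 1.49202 ≈ 1.4920 bits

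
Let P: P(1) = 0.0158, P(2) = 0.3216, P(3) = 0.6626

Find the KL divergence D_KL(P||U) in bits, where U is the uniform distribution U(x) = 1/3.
0.5706 bits

U(i) = 1/3 for all i

D_KL(P||U) = Σ P(x) log₂(P(x) / (1/3))
           = Σ P(x) log₂(P(x)) + log₂(3)
           = log₂(3) - H(P)

H(P) = -Σ P(x) log₂(P(x)):
  -P(1)·log₂(P(1)) = -(0.0158)·log₂(0.0158) = 0.09455
  -P(2)·log₂(P(2)) = -(0.3216)·log₂(0.3216) = 0.52635
  -P(3)·log₂(P(3)) = -(0.6626)·log₂(0.6626) = 0.39345
H(P) = 0.09455 + 0.52635 + 0.39345 = 1.01435 bits

log₂(3) = 1.58496 bits

D_KL(P||U) = 1.58496 - 1.01435 = 0.57061 ≈ 0.5706 bits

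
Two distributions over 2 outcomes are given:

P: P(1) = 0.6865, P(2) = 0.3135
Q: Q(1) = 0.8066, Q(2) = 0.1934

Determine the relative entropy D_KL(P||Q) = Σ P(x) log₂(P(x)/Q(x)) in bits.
0.0588 bits

D_KL(P||Q) = Σ P(x) log₂(P(x)/Q(x))

Computing term by term:
  P(1)·log₂(P(1)/Q(1)) = 0.6865·log₂(0.6865/0.8066) = -0.15968
  P(2)·log₂(P(2)/Q(2)) = 0.3135·log₂(0.3135/0.1934) = 0.21847

D_KL(P||Q) = -0.15968 + 0.21847 = 0.05879 ≈ 0.0588 bits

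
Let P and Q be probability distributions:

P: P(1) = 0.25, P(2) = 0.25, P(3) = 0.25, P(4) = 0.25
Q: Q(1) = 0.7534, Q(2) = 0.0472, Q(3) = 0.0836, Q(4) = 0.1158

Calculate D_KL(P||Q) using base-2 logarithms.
0.8761 bits

D_KL(P||Q) = Σ P(x) log₂(P(x)/Q(x))

Computing term by term:
  P(1)·log₂(P(1)/Q(1)) = 0.25·log₂(0.25/0.7534) = -0.39787
  P(2)·log₂(P(2)/Q(2)) = 0.25·log₂(0.25/0.0472) = 0.60127
  P(3)·log₂(P(3)/Q(3)) = 0.25·log₂(0.25/0.0836) = 0.39509
  P(4)·log₂(P(4)/Q(4)) = 0.25·log₂(0.25/0.1158) = 0.27757

D_KL(P||Q) = -0.39787 + 0.60127 + 0.39509 + 0.27757 = 0.87606 ≈ 0.8761 bits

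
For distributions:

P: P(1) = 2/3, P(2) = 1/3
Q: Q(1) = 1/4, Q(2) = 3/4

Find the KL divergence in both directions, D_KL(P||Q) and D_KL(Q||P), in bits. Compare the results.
D_KL(P||Q) = 0.5534 bits, D_KL(Q||P) = 0.5237 bits. D_KL(P||Q) is larger than D_KL(Q||P) by 0.0297 bits; the two directions differ.

D_KL(P||Q) = Σ P(x) log₂(P(x)/Q(x))

Computing term by term:
  P(1)·log₂(P(1)/Q(1)) = (2/3)·log₂((2/3)/(1/4)) = 0.94336
  P(2)·log₂(P(2)/Q(2)) = (1/3)·log₂((1/3)/(3/4)) = -0.38998

D_KL(P||Q) = 0.94336 - 0.38998 = 0.55338 ≈ 0.5534 bits

D_KL(Q||P) = Σ Q(x) log₂(Q(x)/P(x))

Computing term by term:
  Q(1)·log₂(Q(1)/P(1)) = (1/4)·log₂((1/4)/(2/3)) = -0.35376
  Q(2)·log₂(Q(2)/P(2)) = (3/4)·log₂((3/4)/(1/3)) = 0.87744

D_KL(Q||P) = -0.35376 + 0.87744 = 0.52368 ≈ 0.5237 bits

These are NOT equal (difference: 0.0297 bits). KL divergence is asymmetric: D_KL(P||Q) ≠ D_KL(Q||P) in general.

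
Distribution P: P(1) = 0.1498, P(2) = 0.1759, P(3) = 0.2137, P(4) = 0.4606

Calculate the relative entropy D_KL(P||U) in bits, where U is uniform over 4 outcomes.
0.1578 bits

U(i) = 1/4 for all i

D_KL(P||U) = Σ P(x) log₂(P(x) / (1/4))
           = Σ P(x) log₂(P(x)) + log₂(4)
           = log₂(4) - H(P)

H(P) = -Σ P(x) log₂(P(x)):
  -P(1)·log₂(P(1)) = -(0.1498)·log₂(0.1498) = 0.41029
  -P(2)·log₂(P(2)) = -(0.1759)·log₂(0.1759) = 0.44101
  -P(3)·log₂(P(3)) = -(0.2137)·log₂(0.2137) = 0.47577
  -P(4)·log₂(P(4)) = -(0.4606)·log₂(0.4606) = 0.51514
H(P) = 0.41029 + 0.44101 + 0.47577 + 0.51514 = 1.84221 bits

log₂(4) = 2.00000 bits

D_KL(P||U) = 2.00000 - 1.84221 = 0.15779 ≈ 0.1578 bits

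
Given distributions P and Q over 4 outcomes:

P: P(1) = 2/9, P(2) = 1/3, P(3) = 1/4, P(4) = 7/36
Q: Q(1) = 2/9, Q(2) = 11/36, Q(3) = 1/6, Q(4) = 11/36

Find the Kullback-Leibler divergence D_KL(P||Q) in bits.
0.0613 bits

D_KL(P||Q) = Σ P(x) log₂(P(x)/Q(x))

Computing term by term:
  P(1)·log₂(P(1)/Q(1)) = (2/9)·log₂((2/9)/(2/9)) = 0.00000
  P(2)·log₂(P(2)/Q(2)) = (1/3)·log₂((1/3)/(11/36)) = 0.04184
  P(3)·log₂(P(3)/Q(3)) = (1/4)·log₂((1/4)/(1/6)) = 0.14624
  P(4)·log₂(P(4)/Q(4)) = (7/36)·log₂((7/36)/(11/36)) = -0.12679

D_KL(P||Q) = 0.00000 + 0.04184 + 0.14624 - 0.12679 = 0.06129 ≈ 0.0613 bits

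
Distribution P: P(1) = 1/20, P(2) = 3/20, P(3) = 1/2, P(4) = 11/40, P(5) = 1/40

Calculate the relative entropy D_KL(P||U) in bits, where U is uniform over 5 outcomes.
0.5501 bits

U(i) = 1/5 for all i

D_KL(P||U) = Σ P(x) log₂(P(x) / (1/5))
           = Σ P(x) log₂(P(x)) + log₂(5)
           = log₂(5) - H(P)

H(P) = -Σ P(x) log₂(P(x)):
  -P(1)·log₂(P(1)) = -(1/20)·log₂(1/20) = 0.21610
  -P(2)·log₂(P(2)) = -(3/20)·log₂(3/20) = 0.41054
  -P(3)·log₂(P(3)) = -(1/2)·log₂(1/2) = 0.50000
  -P(4)·log₂(P(4)) = -(11/40)·log₂(11/40) = 0.51219
  -P(5)·log₂(P(5)) = -(1/40)·log₂(1/40) = 0.13305
H(P) = 0.21610 + 0.41054 + 0.50000 + 0.51219 + 0.13305 = 1.77188 bits

log₂(5) = 2.32193 bits

D_KL(P||U) = 2.32193 - 1.77188 = 0.55005 ≈ 0.5501 bits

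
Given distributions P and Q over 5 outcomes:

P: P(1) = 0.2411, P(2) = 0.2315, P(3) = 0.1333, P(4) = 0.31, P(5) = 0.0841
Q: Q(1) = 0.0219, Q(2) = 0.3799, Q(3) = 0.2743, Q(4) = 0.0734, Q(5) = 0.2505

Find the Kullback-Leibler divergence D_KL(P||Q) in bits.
1.0420 bits

D_KL(P||Q) = Σ P(x) log₂(P(x)/Q(x))

Computing term by term:
  P(1)·log₂(P(1)/Q(1)) = 0.2411·log₂(0.2411/0.0219) = 0.83436
  P(2)·log₂(P(2)/Q(2)) = 0.2315·log₂(0.2315/0.3799) = -0.16543
  P(3)·log₂(P(3)/Q(3)) = 0.1333·log₂(0.1333/0.2743) = -0.13878
  P(4)·log₂(P(4)/Q(4)) = 0.31·log₂(0.31/0.0734) = 0.64431
  P(5)·log₂(P(5)/Q(5)) = 0.0841·log₂(0.0841/0.2505) = -0.13243

D_KL(P||Q) = 0.83436 - 0.16543 - 0.13878 + 0.64431 - 0.13243 = 1.04203 ≈ 1.0420 bits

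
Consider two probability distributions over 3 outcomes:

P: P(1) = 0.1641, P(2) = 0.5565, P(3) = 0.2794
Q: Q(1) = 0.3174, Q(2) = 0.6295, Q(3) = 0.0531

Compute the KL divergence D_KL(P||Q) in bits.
0.4142 bits

D_KL(P||Q) = Σ P(x) log₂(P(x)/Q(x))

Computing term by term:
  P(1)·log₂(P(1)/Q(1)) = 0.1641·log₂(0.1641/0.3174) = -0.15618
  P(2)·log₂(P(2)/Q(2)) = 0.5565·log₂(0.5565/0.6295) = -0.09896
  P(3)·log₂(P(3)/Q(3)) = 0.2794·log₂(0.2794/0.0531) = 0.66932

D_KL(P||Q) = -0.15618 - 0.09896 + 0.66932 = 0.41418 ≈ 0.4142 bits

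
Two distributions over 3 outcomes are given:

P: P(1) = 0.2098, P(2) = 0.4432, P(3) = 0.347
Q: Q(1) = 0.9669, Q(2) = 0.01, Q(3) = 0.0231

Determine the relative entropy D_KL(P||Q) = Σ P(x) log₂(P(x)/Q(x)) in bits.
3.3182 bits

D_KL(P||Q) = Σ P(x) log₂(P(x)/Q(x))

Computing term by term:
  P(1)·log₂(P(1)/Q(1)) = 0.2098·log₂(0.2098/0.9669) = -0.46247
  P(2)·log₂(P(2)/Q(2)) = 0.4432·log₂(0.4432/0.01) = 2.42425
  P(3)·log₂(P(3)/Q(3)) = 0.347·log₂(0.347/0.0231) = 1.35641

D_KL(P||Q) = -0.46247 + 2.42425 + 1.35641 = 3.31819 ≈ 3.3182 bits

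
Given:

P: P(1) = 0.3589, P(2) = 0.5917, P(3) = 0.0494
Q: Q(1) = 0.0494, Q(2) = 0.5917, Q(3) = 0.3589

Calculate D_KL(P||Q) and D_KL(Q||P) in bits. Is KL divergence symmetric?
D_KL(P||Q) = 0.8855 bits, D_KL(Q||P) = 0.8855 bits. The two values coincide for this particular pair, but no — KL divergence is not symmetric in general.

D_KL(P||Q) = Σ P(x) log₂(P(x)/Q(x))

Computing term by term:
  P(1)·log₂(P(1)/Q(1)) = 0.3589·log₂(0.3589/0.0494) = 1.02681
  P(2)·log₂(P(2)/Q(2)) = 0.5917·log₂(0.5917/0.5917) = 0.00000
  P(3)·log₂(P(3)/Q(3)) = 0.0494·log₂(0.0494/0.3589) = -0.14133

D_KL(P||Q) = 1.02681 + 0.00000 - 0.14133 = 0.88548 ≈ 0.8855 bits

D_KL(Q||P) = Σ Q(x) log₂(Q(x)/P(x))

Computing term by term:
  Q(1)·log₂(Q(1)/P(1)) = 0.0494·log₂(0.0494/0.3589) = -0.14133
  Q(2)·log₂(Q(2)/P(2)) = 0.5917·log₂(0.5917/0.5917) = 0.00000
  Q(3)·log₂(Q(3)/P(3)) = 0.3589·log₂(0.3589/0.0494) = 1.02681

D_KL(Q||P) = -0.14133 + 0.00000 + 1.02681 = 0.88548 ≈ 0.8855 bits

These ARE equal here. Q is P with outcomes relabeled (Q(1) = P(3), Q(3) = P(1)) by a relabeling that is its own inverse, so the two sums contain exactly the same terms in a different order. This is a special case — KL divergence is not symmetric in general: D_KL(P||Q) ≠ D_KL(Q||P) for most P, Q.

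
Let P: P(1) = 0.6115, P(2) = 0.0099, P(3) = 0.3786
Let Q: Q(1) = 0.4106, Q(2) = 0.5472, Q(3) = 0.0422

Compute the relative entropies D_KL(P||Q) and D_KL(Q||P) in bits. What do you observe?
D_KL(P||Q) = 1.4925 bits, D_KL(Q||P) = 2.7979 bits. The two directions give different values (D_KL(Q||P) exceeds D_KL(P||Q) by 1.3054 bits): KL divergence is asymmetric.

D_KL(P||Q) = Σ P(x) log₂(P(x)/Q(x))

Computing term by term:
  P(1)·log₂(P(1)/Q(1)) = 0.6115·log₂(0.6115/0.4106) = 0.35138
  P(2)·log₂(P(2)/Q(2)) = 0.0099·log₂(0.0099/0.5472) = -0.05731
  P(3)·log₂(P(3)/Q(3)) = 0.3786·log₂(0.3786/0.0422) = 1.19841

D_KL(P||Q) = 0.35138 - 0.05731 + 1.19841 = 1.49248 ≈ 1.4925 bits

D_KL(Q||P) = Σ Q(x) log₂(Q(x)/P(x))

Computing term by term:
  Q(1)·log₂(Q(1)/P(1)) = 0.4106·log₂(0.4106/0.6115) = -0.23594
  Q(2)·log₂(Q(2)/P(2)) = 0.5472·log₂(0.5472/0.0099) = 3.16746
  Q(3)·log₂(Q(3)/P(3)) = 0.0422·log₂(0.0422/0.3786) = -0.13358

D_KL(Q||P) = -0.23594 + 3.16746 - 0.13358 = 2.79794 ≈ 2.7979 bits

These are NOT equal (difference: 1.3054 bits). KL divergence is asymmetric: D_KL(P||Q) ≠ D_KL(Q||P) in general.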